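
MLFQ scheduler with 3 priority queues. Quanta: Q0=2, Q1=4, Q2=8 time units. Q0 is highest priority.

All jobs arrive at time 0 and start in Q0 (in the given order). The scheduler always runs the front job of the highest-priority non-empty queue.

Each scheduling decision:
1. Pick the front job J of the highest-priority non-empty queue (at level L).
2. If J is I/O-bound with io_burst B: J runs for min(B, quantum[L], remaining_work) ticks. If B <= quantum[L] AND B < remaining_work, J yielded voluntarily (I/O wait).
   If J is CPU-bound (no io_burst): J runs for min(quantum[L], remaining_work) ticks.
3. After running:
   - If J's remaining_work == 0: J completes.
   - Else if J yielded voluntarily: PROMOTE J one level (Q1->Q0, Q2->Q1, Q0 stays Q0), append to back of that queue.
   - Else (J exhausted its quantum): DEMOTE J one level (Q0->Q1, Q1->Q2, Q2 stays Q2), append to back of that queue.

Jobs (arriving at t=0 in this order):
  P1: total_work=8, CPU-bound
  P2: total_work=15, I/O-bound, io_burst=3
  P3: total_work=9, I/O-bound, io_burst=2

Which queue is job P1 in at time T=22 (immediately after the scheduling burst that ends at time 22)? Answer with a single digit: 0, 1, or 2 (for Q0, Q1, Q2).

t=0-2: P1@Q0 runs 2, rem=6, quantum used, demote→Q1. Q0=[P2,P3] Q1=[P1] Q2=[]
t=2-4: P2@Q0 runs 2, rem=13, quantum used, demote→Q1. Q0=[P3] Q1=[P1,P2] Q2=[]
t=4-6: P3@Q0 runs 2, rem=7, I/O yield, promote→Q0. Q0=[P3] Q1=[P1,P2] Q2=[]
t=6-8: P3@Q0 runs 2, rem=5, I/O yield, promote→Q0. Q0=[P3] Q1=[P1,P2] Q2=[]
t=8-10: P3@Q0 runs 2, rem=3, I/O yield, promote→Q0. Q0=[P3] Q1=[P1,P2] Q2=[]
t=10-12: P3@Q0 runs 2, rem=1, I/O yield, promote→Q0. Q0=[P3] Q1=[P1,P2] Q2=[]
t=12-13: P3@Q0 runs 1, rem=0, completes. Q0=[] Q1=[P1,P2] Q2=[]
t=13-17: P1@Q1 runs 4, rem=2, quantum used, demote→Q2. Q0=[] Q1=[P2] Q2=[P1]
t=17-20: P2@Q1 runs 3, rem=10, I/O yield, promote→Q0. Q0=[P2] Q1=[] Q2=[P1]
t=20-22: P2@Q0 runs 2, rem=8, quantum used, demote→Q1. Q0=[] Q1=[P2] Q2=[P1]
t=22-25: P2@Q1 runs 3, rem=5, I/O yield, promote→Q0. Q0=[P2] Q1=[] Q2=[P1]
t=25-27: P2@Q0 runs 2, rem=3, quantum used, demote→Q1. Q0=[] Q1=[P2] Q2=[P1]
t=27-30: P2@Q1 runs 3, rem=0, completes. Q0=[] Q1=[] Q2=[P1]
t=30-32: P1@Q2 runs 2, rem=0, completes. Q0=[] Q1=[] Q2=[]

Answer: 2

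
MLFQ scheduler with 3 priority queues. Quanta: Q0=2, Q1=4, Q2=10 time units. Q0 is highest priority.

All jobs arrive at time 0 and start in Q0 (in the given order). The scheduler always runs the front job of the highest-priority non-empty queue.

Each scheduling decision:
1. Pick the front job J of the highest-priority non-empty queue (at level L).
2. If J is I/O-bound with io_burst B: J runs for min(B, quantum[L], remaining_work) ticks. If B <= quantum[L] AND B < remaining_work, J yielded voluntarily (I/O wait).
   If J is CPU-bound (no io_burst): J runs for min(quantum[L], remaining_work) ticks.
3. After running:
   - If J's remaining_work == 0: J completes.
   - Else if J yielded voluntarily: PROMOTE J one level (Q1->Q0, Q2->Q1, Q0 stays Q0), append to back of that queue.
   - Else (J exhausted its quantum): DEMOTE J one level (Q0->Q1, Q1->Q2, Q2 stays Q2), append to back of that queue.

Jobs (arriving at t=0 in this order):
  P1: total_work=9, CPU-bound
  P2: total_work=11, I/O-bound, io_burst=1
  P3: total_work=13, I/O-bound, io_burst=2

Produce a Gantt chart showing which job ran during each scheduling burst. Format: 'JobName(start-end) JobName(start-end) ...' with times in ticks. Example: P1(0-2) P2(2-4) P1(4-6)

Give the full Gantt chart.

t=0-2: P1@Q0 runs 2, rem=7, quantum used, demote→Q1. Q0=[P2,P3] Q1=[P1] Q2=[]
t=2-3: P2@Q0 runs 1, rem=10, I/O yield, promote→Q0. Q0=[P3,P2] Q1=[P1] Q2=[]
t=3-5: P3@Q0 runs 2, rem=11, I/O yield, promote→Q0. Q0=[P2,P3] Q1=[P1] Q2=[]
t=5-6: P2@Q0 runs 1, rem=9, I/O yield, promote→Q0. Q0=[P3,P2] Q1=[P1] Q2=[]
t=6-8: P3@Q0 runs 2, rem=9, I/O yield, promote→Q0. Q0=[P2,P3] Q1=[P1] Q2=[]
t=8-9: P2@Q0 runs 1, rem=8, I/O yield, promote→Q0. Q0=[P3,P2] Q1=[P1] Q2=[]
t=9-11: P3@Q0 runs 2, rem=7, I/O yield, promote→Q0. Q0=[P2,P3] Q1=[P1] Q2=[]
t=11-12: P2@Q0 runs 1, rem=7, I/O yield, promote→Q0. Q0=[P3,P2] Q1=[P1] Q2=[]
t=12-14: P3@Q0 runs 2, rem=5, I/O yield, promote→Q0. Q0=[P2,P3] Q1=[P1] Q2=[]
t=14-15: P2@Q0 runs 1, rem=6, I/O yield, promote→Q0. Q0=[P3,P2] Q1=[P1] Q2=[]
t=15-17: P3@Q0 runs 2, rem=3, I/O yield, promote→Q0. Q0=[P2,P3] Q1=[P1] Q2=[]
t=17-18: P2@Q0 runs 1, rem=5, I/O yield, promote→Q0. Q0=[P3,P2] Q1=[P1] Q2=[]
t=18-20: P3@Q0 runs 2, rem=1, I/O yield, promote→Q0. Q0=[P2,P3] Q1=[P1] Q2=[]
t=20-21: P2@Q0 runs 1, rem=4, I/O yield, promote→Q0. Q0=[P3,P2] Q1=[P1] Q2=[]
t=21-22: P3@Q0 runs 1, rem=0, completes. Q0=[P2] Q1=[P1] Q2=[]
t=22-23: P2@Q0 runs 1, rem=3, I/O yield, promote→Q0. Q0=[P2] Q1=[P1] Q2=[]
t=23-24: P2@Q0 runs 1, rem=2, I/O yield, promote→Q0. Q0=[P2] Q1=[P1] Q2=[]
t=24-25: P2@Q0 runs 1, rem=1, I/O yield, promote→Q0. Q0=[P2] Q1=[P1] Q2=[]
t=25-26: P2@Q0 runs 1, rem=0, completes. Q0=[] Q1=[P1] Q2=[]
t=26-30: P1@Q1 runs 4, rem=3, quantum used, demote→Q2. Q0=[] Q1=[] Q2=[P1]
t=30-33: P1@Q2 runs 3, rem=0, completes. Q0=[] Q1=[] Q2=[]

Answer: P1(0-2) P2(2-3) P3(3-5) P2(5-6) P3(6-8) P2(8-9) P3(9-11) P2(11-12) P3(12-14) P2(14-15) P3(15-17) P2(17-18) P3(18-20) P2(20-21) P3(21-22) P2(22-23) P2(23-24) P2(24-25) P2(25-26) P1(26-30) P1(30-33)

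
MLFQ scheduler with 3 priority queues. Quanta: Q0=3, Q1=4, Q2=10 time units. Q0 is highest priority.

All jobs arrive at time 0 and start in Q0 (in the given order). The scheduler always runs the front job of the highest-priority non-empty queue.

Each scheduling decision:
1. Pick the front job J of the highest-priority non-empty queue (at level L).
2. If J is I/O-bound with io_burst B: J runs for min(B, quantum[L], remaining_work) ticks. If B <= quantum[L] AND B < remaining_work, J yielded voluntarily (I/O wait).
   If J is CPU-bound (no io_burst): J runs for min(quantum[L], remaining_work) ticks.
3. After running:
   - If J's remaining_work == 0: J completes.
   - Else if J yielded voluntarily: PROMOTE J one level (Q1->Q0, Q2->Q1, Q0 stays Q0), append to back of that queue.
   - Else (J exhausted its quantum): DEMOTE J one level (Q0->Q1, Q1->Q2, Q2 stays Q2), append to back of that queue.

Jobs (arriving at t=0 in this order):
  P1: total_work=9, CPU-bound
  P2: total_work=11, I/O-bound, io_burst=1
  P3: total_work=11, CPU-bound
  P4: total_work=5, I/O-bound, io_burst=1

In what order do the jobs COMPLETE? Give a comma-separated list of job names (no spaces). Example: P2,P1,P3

t=0-3: P1@Q0 runs 3, rem=6, quantum used, demote→Q1. Q0=[P2,P3,P4] Q1=[P1] Q2=[]
t=3-4: P2@Q0 runs 1, rem=10, I/O yield, promote→Q0. Q0=[P3,P4,P2] Q1=[P1] Q2=[]
t=4-7: P3@Q0 runs 3, rem=8, quantum used, demote→Q1. Q0=[P4,P2] Q1=[P1,P3] Q2=[]
t=7-8: P4@Q0 runs 1, rem=4, I/O yield, promote→Q0. Q0=[P2,P4] Q1=[P1,P3] Q2=[]
t=8-9: P2@Q0 runs 1, rem=9, I/O yield, promote→Q0. Q0=[P4,P2] Q1=[P1,P3] Q2=[]
t=9-10: P4@Q0 runs 1, rem=3, I/O yield, promote→Q0. Q0=[P2,P4] Q1=[P1,P3] Q2=[]
t=10-11: P2@Q0 runs 1, rem=8, I/O yield, promote→Q0. Q0=[P4,P2] Q1=[P1,P3] Q2=[]
t=11-12: P4@Q0 runs 1, rem=2, I/O yield, promote→Q0. Q0=[P2,P4] Q1=[P1,P3] Q2=[]
t=12-13: P2@Q0 runs 1, rem=7, I/O yield, promote→Q0. Q0=[P4,P2] Q1=[P1,P3] Q2=[]
t=13-14: P4@Q0 runs 1, rem=1, I/O yield, promote→Q0. Q0=[P2,P4] Q1=[P1,P3] Q2=[]
t=14-15: P2@Q0 runs 1, rem=6, I/O yield, promote→Q0. Q0=[P4,P2] Q1=[P1,P3] Q2=[]
t=15-16: P4@Q0 runs 1, rem=0, completes. Q0=[P2] Q1=[P1,P3] Q2=[]
t=16-17: P2@Q0 runs 1, rem=5, I/O yield, promote→Q0. Q0=[P2] Q1=[P1,P3] Q2=[]
t=17-18: P2@Q0 runs 1, rem=4, I/O yield, promote→Q0. Q0=[P2] Q1=[P1,P3] Q2=[]
t=18-19: P2@Q0 runs 1, rem=3, I/O yield, promote→Q0. Q0=[P2] Q1=[P1,P3] Q2=[]
t=19-20: P2@Q0 runs 1, rem=2, I/O yield, promote→Q0. Q0=[P2] Q1=[P1,P3] Q2=[]
t=20-21: P2@Q0 runs 1, rem=1, I/O yield, promote→Q0. Q0=[P2] Q1=[P1,P3] Q2=[]
t=21-22: P2@Q0 runs 1, rem=0, completes. Q0=[] Q1=[P1,P3] Q2=[]
t=22-26: P1@Q1 runs 4, rem=2, quantum used, demote→Q2. Q0=[] Q1=[P3] Q2=[P1]
t=26-30: P3@Q1 runs 4, rem=4, quantum used, demote→Q2. Q0=[] Q1=[] Q2=[P1,P3]
t=30-32: P1@Q2 runs 2, rem=0, completes. Q0=[] Q1=[] Q2=[P3]
t=32-36: P3@Q2 runs 4, rem=0, completes. Q0=[] Q1=[] Q2=[]

Answer: P4,P2,P1,P3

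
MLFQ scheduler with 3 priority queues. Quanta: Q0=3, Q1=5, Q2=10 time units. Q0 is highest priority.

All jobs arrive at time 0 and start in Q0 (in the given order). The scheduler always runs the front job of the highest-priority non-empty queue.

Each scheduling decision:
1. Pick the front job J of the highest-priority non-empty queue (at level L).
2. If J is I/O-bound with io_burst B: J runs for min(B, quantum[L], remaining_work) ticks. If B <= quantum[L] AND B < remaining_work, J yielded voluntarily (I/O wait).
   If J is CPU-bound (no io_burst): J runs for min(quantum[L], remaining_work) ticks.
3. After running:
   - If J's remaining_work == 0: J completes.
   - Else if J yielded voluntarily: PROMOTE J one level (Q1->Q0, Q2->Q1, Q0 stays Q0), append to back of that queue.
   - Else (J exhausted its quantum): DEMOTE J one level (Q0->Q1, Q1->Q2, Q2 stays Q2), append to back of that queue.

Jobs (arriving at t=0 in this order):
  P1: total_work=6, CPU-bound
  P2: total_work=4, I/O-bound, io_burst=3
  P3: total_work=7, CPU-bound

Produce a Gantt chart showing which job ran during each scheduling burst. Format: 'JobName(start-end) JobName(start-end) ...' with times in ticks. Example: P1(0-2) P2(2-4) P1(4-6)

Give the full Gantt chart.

t=0-3: P1@Q0 runs 3, rem=3, quantum used, demote→Q1. Q0=[P2,P3] Q1=[P1] Q2=[]
t=3-6: P2@Q0 runs 3, rem=1, I/O yield, promote→Q0. Q0=[P3,P2] Q1=[P1] Q2=[]
t=6-9: P3@Q0 runs 3, rem=4, quantum used, demote→Q1. Q0=[P2] Q1=[P1,P3] Q2=[]
t=9-10: P2@Q0 runs 1, rem=0, completes. Q0=[] Q1=[P1,P3] Q2=[]
t=10-13: P1@Q1 runs 3, rem=0, completes. Q0=[] Q1=[P3] Q2=[]
t=13-17: P3@Q1 runs 4, rem=0, completes. Q0=[] Q1=[] Q2=[]

Answer: P1(0-3) P2(3-6) P3(6-9) P2(9-10) P1(10-13) P3(13-17)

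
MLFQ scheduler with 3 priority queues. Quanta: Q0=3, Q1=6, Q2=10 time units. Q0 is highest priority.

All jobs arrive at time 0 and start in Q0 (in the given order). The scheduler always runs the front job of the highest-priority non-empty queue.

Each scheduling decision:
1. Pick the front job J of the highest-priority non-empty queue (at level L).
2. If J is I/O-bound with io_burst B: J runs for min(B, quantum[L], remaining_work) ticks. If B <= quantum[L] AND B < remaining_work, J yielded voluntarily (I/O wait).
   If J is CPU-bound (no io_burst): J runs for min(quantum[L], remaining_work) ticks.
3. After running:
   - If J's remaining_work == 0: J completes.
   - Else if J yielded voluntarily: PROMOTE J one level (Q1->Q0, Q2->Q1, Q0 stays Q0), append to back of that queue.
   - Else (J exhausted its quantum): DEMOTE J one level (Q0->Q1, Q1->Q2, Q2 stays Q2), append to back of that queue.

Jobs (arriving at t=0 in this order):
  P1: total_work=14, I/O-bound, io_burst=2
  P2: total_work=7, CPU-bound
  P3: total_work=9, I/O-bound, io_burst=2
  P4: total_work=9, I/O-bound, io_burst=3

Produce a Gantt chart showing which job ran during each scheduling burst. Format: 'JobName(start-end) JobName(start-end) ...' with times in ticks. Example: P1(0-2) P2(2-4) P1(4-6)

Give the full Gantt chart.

Answer: P1(0-2) P2(2-5) P3(5-7) P4(7-10) P1(10-12) P3(12-14) P4(14-17) P1(17-19) P3(19-21) P4(21-24) P1(24-26) P3(26-28) P1(28-30) P3(30-31) P1(31-33) P1(33-35) P2(35-39)

Derivation:
t=0-2: P1@Q0 runs 2, rem=12, I/O yield, promote→Q0. Q0=[P2,P3,P4,P1] Q1=[] Q2=[]
t=2-5: P2@Q0 runs 3, rem=4, quantum used, demote→Q1. Q0=[P3,P4,P1] Q1=[P2] Q2=[]
t=5-7: P3@Q0 runs 2, rem=7, I/O yield, promote→Q0. Q0=[P4,P1,P3] Q1=[P2] Q2=[]
t=7-10: P4@Q0 runs 3, rem=6, I/O yield, promote→Q0. Q0=[P1,P3,P4] Q1=[P2] Q2=[]
t=10-12: P1@Q0 runs 2, rem=10, I/O yield, promote→Q0. Q0=[P3,P4,P1] Q1=[P2] Q2=[]
t=12-14: P3@Q0 runs 2, rem=5, I/O yield, promote→Q0. Q0=[P4,P1,P3] Q1=[P2] Q2=[]
t=14-17: P4@Q0 runs 3, rem=3, I/O yield, promote→Q0. Q0=[P1,P3,P4] Q1=[P2] Q2=[]
t=17-19: P1@Q0 runs 2, rem=8, I/O yield, promote→Q0. Q0=[P3,P4,P1] Q1=[P2] Q2=[]
t=19-21: P3@Q0 runs 2, rem=3, I/O yield, promote→Q0. Q0=[P4,P1,P3] Q1=[P2] Q2=[]
t=21-24: P4@Q0 runs 3, rem=0, completes. Q0=[P1,P3] Q1=[P2] Q2=[]
t=24-26: P1@Q0 runs 2, rem=6, I/O yield, promote→Q0. Q0=[P3,P1] Q1=[P2] Q2=[]
t=26-28: P3@Q0 runs 2, rem=1, I/O yield, promote→Q0. Q0=[P1,P3] Q1=[P2] Q2=[]
t=28-30: P1@Q0 runs 2, rem=4, I/O yield, promote→Q0. Q0=[P3,P1] Q1=[P2] Q2=[]
t=30-31: P3@Q0 runs 1, rem=0, completes. Q0=[P1] Q1=[P2] Q2=[]
t=31-33: P1@Q0 runs 2, rem=2, I/O yield, promote→Q0. Q0=[P1] Q1=[P2] Q2=[]
t=33-35: P1@Q0 runs 2, rem=0, completes. Q0=[] Q1=[P2] Q2=[]
t=35-39: P2@Q1 runs 4, rem=0, completes. Q0=[] Q1=[] Q2=[]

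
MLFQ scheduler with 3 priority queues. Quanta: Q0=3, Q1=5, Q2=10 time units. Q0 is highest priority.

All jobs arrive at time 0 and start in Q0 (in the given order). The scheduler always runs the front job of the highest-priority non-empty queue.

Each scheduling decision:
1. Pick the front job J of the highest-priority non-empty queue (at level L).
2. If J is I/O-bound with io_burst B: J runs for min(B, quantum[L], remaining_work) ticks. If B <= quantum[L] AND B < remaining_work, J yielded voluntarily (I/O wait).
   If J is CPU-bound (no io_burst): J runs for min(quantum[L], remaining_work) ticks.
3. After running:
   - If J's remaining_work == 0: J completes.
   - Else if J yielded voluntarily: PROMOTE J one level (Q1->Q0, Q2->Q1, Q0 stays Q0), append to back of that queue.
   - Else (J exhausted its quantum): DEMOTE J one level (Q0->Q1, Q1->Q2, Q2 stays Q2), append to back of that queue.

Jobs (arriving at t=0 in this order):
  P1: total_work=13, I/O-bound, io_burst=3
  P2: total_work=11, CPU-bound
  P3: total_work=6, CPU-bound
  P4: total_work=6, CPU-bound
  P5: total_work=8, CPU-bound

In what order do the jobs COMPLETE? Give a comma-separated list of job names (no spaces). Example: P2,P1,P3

t=0-3: P1@Q0 runs 3, rem=10, I/O yield, promote→Q0. Q0=[P2,P3,P4,P5,P1] Q1=[] Q2=[]
t=3-6: P2@Q0 runs 3, rem=8, quantum used, demote→Q1. Q0=[P3,P4,P5,P1] Q1=[P2] Q2=[]
t=6-9: P3@Q0 runs 3, rem=3, quantum used, demote→Q1. Q0=[P4,P5,P1] Q1=[P2,P3] Q2=[]
t=9-12: P4@Q0 runs 3, rem=3, quantum used, demote→Q1. Q0=[P5,P1] Q1=[P2,P3,P4] Q2=[]
t=12-15: P5@Q0 runs 3, rem=5, quantum used, demote→Q1. Q0=[P1] Q1=[P2,P3,P4,P5] Q2=[]
t=15-18: P1@Q0 runs 3, rem=7, I/O yield, promote→Q0. Q0=[P1] Q1=[P2,P3,P4,P5] Q2=[]
t=18-21: P1@Q0 runs 3, rem=4, I/O yield, promote→Q0. Q0=[P1] Q1=[P2,P3,P4,P5] Q2=[]
t=21-24: P1@Q0 runs 3, rem=1, I/O yield, promote→Q0. Q0=[P1] Q1=[P2,P3,P4,P5] Q2=[]
t=24-25: P1@Q0 runs 1, rem=0, completes. Q0=[] Q1=[P2,P3,P4,P5] Q2=[]
t=25-30: P2@Q1 runs 5, rem=3, quantum used, demote→Q2. Q0=[] Q1=[P3,P4,P5] Q2=[P2]
t=30-33: P3@Q1 runs 3, rem=0, completes. Q0=[] Q1=[P4,P5] Q2=[P2]
t=33-36: P4@Q1 runs 3, rem=0, completes. Q0=[] Q1=[P5] Q2=[P2]
t=36-41: P5@Q1 runs 5, rem=0, completes. Q0=[] Q1=[] Q2=[P2]
t=41-44: P2@Q2 runs 3, rem=0, completes. Q0=[] Q1=[] Q2=[]

Answer: P1,P3,P4,P5,P2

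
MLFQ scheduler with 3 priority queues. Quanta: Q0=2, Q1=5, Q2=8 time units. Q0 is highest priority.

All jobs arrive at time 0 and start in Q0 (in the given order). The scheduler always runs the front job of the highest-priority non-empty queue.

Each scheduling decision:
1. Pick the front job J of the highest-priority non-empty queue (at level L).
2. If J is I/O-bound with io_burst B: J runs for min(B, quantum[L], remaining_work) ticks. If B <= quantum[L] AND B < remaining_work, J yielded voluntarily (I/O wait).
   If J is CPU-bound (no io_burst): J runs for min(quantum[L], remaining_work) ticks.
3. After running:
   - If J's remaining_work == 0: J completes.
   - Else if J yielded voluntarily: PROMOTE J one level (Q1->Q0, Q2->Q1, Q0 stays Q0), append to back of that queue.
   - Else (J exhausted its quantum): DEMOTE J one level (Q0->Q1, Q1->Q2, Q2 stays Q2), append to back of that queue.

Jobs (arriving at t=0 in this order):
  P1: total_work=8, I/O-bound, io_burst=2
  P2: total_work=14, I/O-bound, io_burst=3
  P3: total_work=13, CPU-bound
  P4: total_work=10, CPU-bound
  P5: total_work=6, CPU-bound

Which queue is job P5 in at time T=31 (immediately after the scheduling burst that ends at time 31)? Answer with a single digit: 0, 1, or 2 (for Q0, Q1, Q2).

t=0-2: P1@Q0 runs 2, rem=6, I/O yield, promote→Q0. Q0=[P2,P3,P4,P5,P1] Q1=[] Q2=[]
t=2-4: P2@Q0 runs 2, rem=12, quantum used, demote→Q1. Q0=[P3,P4,P5,P1] Q1=[P2] Q2=[]
t=4-6: P3@Q0 runs 2, rem=11, quantum used, demote→Q1. Q0=[P4,P5,P1] Q1=[P2,P3] Q2=[]
t=6-8: P4@Q0 runs 2, rem=8, quantum used, demote→Q1. Q0=[P5,P1] Q1=[P2,P3,P4] Q2=[]
t=8-10: P5@Q0 runs 2, rem=4, quantum used, demote→Q1. Q0=[P1] Q1=[P2,P3,P4,P5] Q2=[]
t=10-12: P1@Q0 runs 2, rem=4, I/O yield, promote→Q0. Q0=[P1] Q1=[P2,P3,P4,P5] Q2=[]
t=12-14: P1@Q0 runs 2, rem=2, I/O yield, promote→Q0. Q0=[P1] Q1=[P2,P3,P4,P5] Q2=[]
t=14-16: P1@Q0 runs 2, rem=0, completes. Q0=[] Q1=[P2,P3,P4,P5] Q2=[]
t=16-19: P2@Q1 runs 3, rem=9, I/O yield, promote→Q0. Q0=[P2] Q1=[P3,P4,P5] Q2=[]
t=19-21: P2@Q0 runs 2, rem=7, quantum used, demote→Q1. Q0=[] Q1=[P3,P4,P5,P2] Q2=[]
t=21-26: P3@Q1 runs 5, rem=6, quantum used, demote→Q2. Q0=[] Q1=[P4,P5,P2] Q2=[P3]
t=26-31: P4@Q1 runs 5, rem=3, quantum used, demote→Q2. Q0=[] Q1=[P5,P2] Q2=[P3,P4]
t=31-35: P5@Q1 runs 4, rem=0, completes. Q0=[] Q1=[P2] Q2=[P3,P4]
t=35-38: P2@Q1 runs 3, rem=4, I/O yield, promote→Q0. Q0=[P2] Q1=[] Q2=[P3,P4]
t=38-40: P2@Q0 runs 2, rem=2, quantum used, demote→Q1. Q0=[] Q1=[P2] Q2=[P3,P4]
t=40-42: P2@Q1 runs 2, rem=0, completes. Q0=[] Q1=[] Q2=[P3,P4]
t=42-48: P3@Q2 runs 6, rem=0, completes. Q0=[] Q1=[] Q2=[P4]
t=48-51: P4@Q2 runs 3, rem=0, completes. Q0=[] Q1=[] Q2=[]

Answer: 1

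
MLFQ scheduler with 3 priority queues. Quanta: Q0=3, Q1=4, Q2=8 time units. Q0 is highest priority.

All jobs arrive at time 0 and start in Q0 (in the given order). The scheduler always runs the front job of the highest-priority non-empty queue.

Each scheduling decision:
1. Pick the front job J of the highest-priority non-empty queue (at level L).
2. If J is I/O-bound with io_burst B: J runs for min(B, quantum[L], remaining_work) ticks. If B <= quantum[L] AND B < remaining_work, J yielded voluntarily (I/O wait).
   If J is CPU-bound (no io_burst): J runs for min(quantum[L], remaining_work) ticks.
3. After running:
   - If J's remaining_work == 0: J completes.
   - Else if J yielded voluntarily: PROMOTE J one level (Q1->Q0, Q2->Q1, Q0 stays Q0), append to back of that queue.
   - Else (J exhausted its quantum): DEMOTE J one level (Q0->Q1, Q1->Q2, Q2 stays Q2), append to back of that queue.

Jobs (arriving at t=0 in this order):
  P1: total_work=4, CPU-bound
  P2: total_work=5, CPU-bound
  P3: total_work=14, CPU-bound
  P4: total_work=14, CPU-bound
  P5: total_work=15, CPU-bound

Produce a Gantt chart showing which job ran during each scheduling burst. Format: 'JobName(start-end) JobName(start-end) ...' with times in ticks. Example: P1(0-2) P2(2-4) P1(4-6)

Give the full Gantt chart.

Answer: P1(0-3) P2(3-6) P3(6-9) P4(9-12) P5(12-15) P1(15-16) P2(16-18) P3(18-22) P4(22-26) P5(26-30) P3(30-37) P4(37-44) P5(44-52)

Derivation:
t=0-3: P1@Q0 runs 3, rem=1, quantum used, demote→Q1. Q0=[P2,P3,P4,P5] Q1=[P1] Q2=[]
t=3-6: P2@Q0 runs 3, rem=2, quantum used, demote→Q1. Q0=[P3,P4,P5] Q1=[P1,P2] Q2=[]
t=6-9: P3@Q0 runs 3, rem=11, quantum used, demote→Q1. Q0=[P4,P5] Q1=[P1,P2,P3] Q2=[]
t=9-12: P4@Q0 runs 3, rem=11, quantum used, demote→Q1. Q0=[P5] Q1=[P1,P2,P3,P4] Q2=[]
t=12-15: P5@Q0 runs 3, rem=12, quantum used, demote→Q1. Q0=[] Q1=[P1,P2,P3,P4,P5] Q2=[]
t=15-16: P1@Q1 runs 1, rem=0, completes. Q0=[] Q1=[P2,P3,P4,P5] Q2=[]
t=16-18: P2@Q1 runs 2, rem=0, completes. Q0=[] Q1=[P3,P4,P5] Q2=[]
t=18-22: P3@Q1 runs 4, rem=7, quantum used, demote→Q2. Q0=[] Q1=[P4,P5] Q2=[P3]
t=22-26: P4@Q1 runs 4, rem=7, quantum used, demote→Q2. Q0=[] Q1=[P5] Q2=[P3,P4]
t=26-30: P5@Q1 runs 4, rem=8, quantum used, demote→Q2. Q0=[] Q1=[] Q2=[P3,P4,P5]
t=30-37: P3@Q2 runs 7, rem=0, completes. Q0=[] Q1=[] Q2=[P4,P5]
t=37-44: P4@Q2 runs 7, rem=0, completes. Q0=[] Q1=[] Q2=[P5]
t=44-52: P5@Q2 runs 8, rem=0, completes. Q0=[] Q1=[] Q2=[]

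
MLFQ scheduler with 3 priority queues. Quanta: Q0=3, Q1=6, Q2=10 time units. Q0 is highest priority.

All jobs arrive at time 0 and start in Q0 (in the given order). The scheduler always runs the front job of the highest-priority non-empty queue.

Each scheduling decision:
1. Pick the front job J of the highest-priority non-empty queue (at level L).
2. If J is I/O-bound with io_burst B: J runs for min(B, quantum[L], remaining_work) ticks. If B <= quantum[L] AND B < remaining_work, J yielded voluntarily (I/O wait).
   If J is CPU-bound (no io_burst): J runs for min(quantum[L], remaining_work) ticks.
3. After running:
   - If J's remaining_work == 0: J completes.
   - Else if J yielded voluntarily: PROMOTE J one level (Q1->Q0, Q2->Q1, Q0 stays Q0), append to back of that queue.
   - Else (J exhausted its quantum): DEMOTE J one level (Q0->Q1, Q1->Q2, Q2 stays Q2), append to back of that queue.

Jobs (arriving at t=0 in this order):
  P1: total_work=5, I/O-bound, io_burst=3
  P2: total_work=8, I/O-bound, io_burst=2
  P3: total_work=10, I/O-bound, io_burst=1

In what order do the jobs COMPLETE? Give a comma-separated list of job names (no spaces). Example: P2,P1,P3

t=0-3: P1@Q0 runs 3, rem=2, I/O yield, promote→Q0. Q0=[P2,P3,P1] Q1=[] Q2=[]
t=3-5: P2@Q0 runs 2, rem=6, I/O yield, promote→Q0. Q0=[P3,P1,P2] Q1=[] Q2=[]
t=5-6: P3@Q0 runs 1, rem=9, I/O yield, promote→Q0. Q0=[P1,P2,P3] Q1=[] Q2=[]
t=6-8: P1@Q0 runs 2, rem=0, completes. Q0=[P2,P3] Q1=[] Q2=[]
t=8-10: P2@Q0 runs 2, rem=4, I/O yield, promote→Q0. Q0=[P3,P2] Q1=[] Q2=[]
t=10-11: P3@Q0 runs 1, rem=8, I/O yield, promote→Q0. Q0=[P2,P3] Q1=[] Q2=[]
t=11-13: P2@Q0 runs 2, rem=2, I/O yield, promote→Q0. Q0=[P3,P2] Q1=[] Q2=[]
t=13-14: P3@Q0 runs 1, rem=7, I/O yield, promote→Q0. Q0=[P2,P3] Q1=[] Q2=[]
t=14-16: P2@Q0 runs 2, rem=0, completes. Q0=[P3] Q1=[] Q2=[]
t=16-17: P3@Q0 runs 1, rem=6, I/O yield, promote→Q0. Q0=[P3] Q1=[] Q2=[]
t=17-18: P3@Q0 runs 1, rem=5, I/O yield, promote→Q0. Q0=[P3] Q1=[] Q2=[]
t=18-19: P3@Q0 runs 1, rem=4, I/O yield, promote→Q0. Q0=[P3] Q1=[] Q2=[]
t=19-20: P3@Q0 runs 1, rem=3, I/O yield, promote→Q0. Q0=[P3] Q1=[] Q2=[]
t=20-21: P3@Q0 runs 1, rem=2, I/O yield, promote→Q0. Q0=[P3] Q1=[] Q2=[]
t=21-22: P3@Q0 runs 1, rem=1, I/O yield, promote→Q0. Q0=[P3] Q1=[] Q2=[]
t=22-23: P3@Q0 runs 1, rem=0, completes. Q0=[] Q1=[] Q2=[]

Answer: P1,P2,P3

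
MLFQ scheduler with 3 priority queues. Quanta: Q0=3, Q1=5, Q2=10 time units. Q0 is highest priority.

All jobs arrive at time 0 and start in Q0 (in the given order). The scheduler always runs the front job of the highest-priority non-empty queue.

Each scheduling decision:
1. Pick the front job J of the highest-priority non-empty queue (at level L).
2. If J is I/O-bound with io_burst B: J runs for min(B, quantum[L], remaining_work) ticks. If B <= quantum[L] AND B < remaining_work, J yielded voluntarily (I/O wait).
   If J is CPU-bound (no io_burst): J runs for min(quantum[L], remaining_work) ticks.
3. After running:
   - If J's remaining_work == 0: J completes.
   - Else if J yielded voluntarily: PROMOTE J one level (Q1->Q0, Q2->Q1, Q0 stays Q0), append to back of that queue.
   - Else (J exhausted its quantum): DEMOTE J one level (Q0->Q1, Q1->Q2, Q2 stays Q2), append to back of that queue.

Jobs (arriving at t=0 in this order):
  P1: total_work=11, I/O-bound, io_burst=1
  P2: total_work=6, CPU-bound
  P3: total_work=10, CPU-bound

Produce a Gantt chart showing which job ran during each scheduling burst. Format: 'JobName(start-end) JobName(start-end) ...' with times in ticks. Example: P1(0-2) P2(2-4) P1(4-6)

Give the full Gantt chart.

Answer: P1(0-1) P2(1-4) P3(4-7) P1(7-8) P1(8-9) P1(9-10) P1(10-11) P1(11-12) P1(12-13) P1(13-14) P1(14-15) P1(15-16) P1(16-17) P2(17-20) P3(20-25) P3(25-27)

Derivation:
t=0-1: P1@Q0 runs 1, rem=10, I/O yield, promote→Q0. Q0=[P2,P3,P1] Q1=[] Q2=[]
t=1-4: P2@Q0 runs 3, rem=3, quantum used, demote→Q1. Q0=[P3,P1] Q1=[P2] Q2=[]
t=4-7: P3@Q0 runs 3, rem=7, quantum used, demote→Q1. Q0=[P1] Q1=[P2,P3] Q2=[]
t=7-8: P1@Q0 runs 1, rem=9, I/O yield, promote→Q0. Q0=[P1] Q1=[P2,P3] Q2=[]
t=8-9: P1@Q0 runs 1, rem=8, I/O yield, promote→Q0. Q0=[P1] Q1=[P2,P3] Q2=[]
t=9-10: P1@Q0 runs 1, rem=7, I/O yield, promote→Q0. Q0=[P1] Q1=[P2,P3] Q2=[]
t=10-11: P1@Q0 runs 1, rem=6, I/O yield, promote→Q0. Q0=[P1] Q1=[P2,P3] Q2=[]
t=11-12: P1@Q0 runs 1, rem=5, I/O yield, promote→Q0. Q0=[P1] Q1=[P2,P3] Q2=[]
t=12-13: P1@Q0 runs 1, rem=4, I/O yield, promote→Q0. Q0=[P1] Q1=[P2,P3] Q2=[]
t=13-14: P1@Q0 runs 1, rem=3, I/O yield, promote→Q0. Q0=[P1] Q1=[P2,P3] Q2=[]
t=14-15: P1@Q0 runs 1, rem=2, I/O yield, promote→Q0. Q0=[P1] Q1=[P2,P3] Q2=[]
t=15-16: P1@Q0 runs 1, rem=1, I/O yield, promote→Q0. Q0=[P1] Q1=[P2,P3] Q2=[]
t=16-17: P1@Q0 runs 1, rem=0, completes. Q0=[] Q1=[P2,P3] Q2=[]
t=17-20: P2@Q1 runs 3, rem=0, completes. Q0=[] Q1=[P3] Q2=[]
t=20-25: P3@Q1 runs 5, rem=2, quantum used, demote→Q2. Q0=[] Q1=[] Q2=[P3]
t=25-27: P3@Q2 runs 2, rem=0, completes. Q0=[] Q1=[] Q2=[]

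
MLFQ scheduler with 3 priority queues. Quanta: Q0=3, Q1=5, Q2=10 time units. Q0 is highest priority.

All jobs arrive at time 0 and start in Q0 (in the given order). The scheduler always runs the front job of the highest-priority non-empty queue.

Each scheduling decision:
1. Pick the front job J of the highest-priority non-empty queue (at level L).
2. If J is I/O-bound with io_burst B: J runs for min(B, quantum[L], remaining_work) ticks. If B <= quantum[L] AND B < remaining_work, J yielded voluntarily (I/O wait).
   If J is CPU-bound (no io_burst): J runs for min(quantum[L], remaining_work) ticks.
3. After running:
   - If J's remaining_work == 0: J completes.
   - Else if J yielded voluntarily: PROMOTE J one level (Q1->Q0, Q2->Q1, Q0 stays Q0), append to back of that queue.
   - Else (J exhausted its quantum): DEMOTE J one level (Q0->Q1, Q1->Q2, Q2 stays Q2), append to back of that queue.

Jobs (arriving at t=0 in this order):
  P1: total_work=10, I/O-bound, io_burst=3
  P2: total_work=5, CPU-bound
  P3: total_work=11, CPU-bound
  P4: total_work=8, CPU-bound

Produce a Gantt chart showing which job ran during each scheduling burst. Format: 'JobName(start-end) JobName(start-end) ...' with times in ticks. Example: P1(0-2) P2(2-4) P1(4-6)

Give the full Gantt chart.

Answer: P1(0-3) P2(3-6) P3(6-9) P4(9-12) P1(12-15) P1(15-18) P1(18-19) P2(19-21) P3(21-26) P4(26-31) P3(31-34)

Derivation:
t=0-3: P1@Q0 runs 3, rem=7, I/O yield, promote→Q0. Q0=[P2,P3,P4,P1] Q1=[] Q2=[]
t=3-6: P2@Q0 runs 3, rem=2, quantum used, demote→Q1. Q0=[P3,P4,P1] Q1=[P2] Q2=[]
t=6-9: P3@Q0 runs 3, rem=8, quantum used, demote→Q1. Q0=[P4,P1] Q1=[P2,P3] Q2=[]
t=9-12: P4@Q0 runs 3, rem=5, quantum used, demote→Q1. Q0=[P1] Q1=[P2,P3,P4] Q2=[]
t=12-15: P1@Q0 runs 3, rem=4, I/O yield, promote→Q0. Q0=[P1] Q1=[P2,P3,P4] Q2=[]
t=15-18: P1@Q0 runs 3, rem=1, I/O yield, promote→Q0. Q0=[P1] Q1=[P2,P3,P4] Q2=[]
t=18-19: P1@Q0 runs 1, rem=0, completes. Q0=[] Q1=[P2,P3,P4] Q2=[]
t=19-21: P2@Q1 runs 2, rem=0, completes. Q0=[] Q1=[P3,P4] Q2=[]
t=21-26: P3@Q1 runs 5, rem=3, quantum used, demote→Q2. Q0=[] Q1=[P4] Q2=[P3]
t=26-31: P4@Q1 runs 5, rem=0, completes. Q0=[] Q1=[] Q2=[P3]
t=31-34: P3@Q2 runs 3, rem=0, completes. Q0=[] Q1=[] Q2=[]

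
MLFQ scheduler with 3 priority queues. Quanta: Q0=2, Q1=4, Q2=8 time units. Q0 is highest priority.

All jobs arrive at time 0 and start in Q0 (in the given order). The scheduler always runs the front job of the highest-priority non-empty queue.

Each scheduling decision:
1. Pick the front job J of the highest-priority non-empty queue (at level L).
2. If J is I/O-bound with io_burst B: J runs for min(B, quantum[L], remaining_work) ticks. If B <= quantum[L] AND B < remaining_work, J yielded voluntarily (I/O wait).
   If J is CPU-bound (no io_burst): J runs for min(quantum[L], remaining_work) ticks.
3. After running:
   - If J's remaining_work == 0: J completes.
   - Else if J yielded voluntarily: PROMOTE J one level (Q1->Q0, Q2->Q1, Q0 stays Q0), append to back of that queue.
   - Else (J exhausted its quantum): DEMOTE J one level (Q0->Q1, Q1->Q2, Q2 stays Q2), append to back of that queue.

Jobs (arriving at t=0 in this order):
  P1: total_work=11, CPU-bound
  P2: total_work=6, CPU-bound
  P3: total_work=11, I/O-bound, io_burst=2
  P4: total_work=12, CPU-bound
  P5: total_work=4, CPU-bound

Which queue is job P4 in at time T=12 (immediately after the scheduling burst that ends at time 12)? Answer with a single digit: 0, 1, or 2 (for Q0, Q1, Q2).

t=0-2: P1@Q0 runs 2, rem=9, quantum used, demote→Q1. Q0=[P2,P3,P4,P5] Q1=[P1] Q2=[]
t=2-4: P2@Q0 runs 2, rem=4, quantum used, demote→Q1. Q0=[P3,P4,P5] Q1=[P1,P2] Q2=[]
t=4-6: P3@Q0 runs 2, rem=9, I/O yield, promote→Q0. Q0=[P4,P5,P3] Q1=[P1,P2] Q2=[]
t=6-8: P4@Q0 runs 2, rem=10, quantum used, demote→Q1. Q0=[P5,P3] Q1=[P1,P2,P4] Q2=[]
t=8-10: P5@Q0 runs 2, rem=2, quantum used, demote→Q1. Q0=[P3] Q1=[P1,P2,P4,P5] Q2=[]
t=10-12: P3@Q0 runs 2, rem=7, I/O yield, promote→Q0. Q0=[P3] Q1=[P1,P2,P4,P5] Q2=[]
t=12-14: P3@Q0 runs 2, rem=5, I/O yield, promote→Q0. Q0=[P3] Q1=[P1,P2,P4,P5] Q2=[]
t=14-16: P3@Q0 runs 2, rem=3, I/O yield, promote→Q0. Q0=[P3] Q1=[P1,P2,P4,P5] Q2=[]
t=16-18: P3@Q0 runs 2, rem=1, I/O yield, promote→Q0. Q0=[P3] Q1=[P1,P2,P4,P5] Q2=[]
t=18-19: P3@Q0 runs 1, rem=0, completes. Q0=[] Q1=[P1,P2,P4,P5] Q2=[]
t=19-23: P1@Q1 runs 4, rem=5, quantum used, demote→Q2. Q0=[] Q1=[P2,P4,P5] Q2=[P1]
t=23-27: P2@Q1 runs 4, rem=0, completes. Q0=[] Q1=[P4,P5] Q2=[P1]
t=27-31: P4@Q1 runs 4, rem=6, quantum used, demote→Q2. Q0=[] Q1=[P5] Q2=[P1,P4]
t=31-33: P5@Q1 runs 2, rem=0, completes. Q0=[] Q1=[] Q2=[P1,P4]
t=33-38: P1@Q2 runs 5, rem=0, completes. Q0=[] Q1=[] Q2=[P4]
t=38-44: P4@Q2 runs 6, rem=0, completes. Q0=[] Q1=[] Q2=[]

Answer: 1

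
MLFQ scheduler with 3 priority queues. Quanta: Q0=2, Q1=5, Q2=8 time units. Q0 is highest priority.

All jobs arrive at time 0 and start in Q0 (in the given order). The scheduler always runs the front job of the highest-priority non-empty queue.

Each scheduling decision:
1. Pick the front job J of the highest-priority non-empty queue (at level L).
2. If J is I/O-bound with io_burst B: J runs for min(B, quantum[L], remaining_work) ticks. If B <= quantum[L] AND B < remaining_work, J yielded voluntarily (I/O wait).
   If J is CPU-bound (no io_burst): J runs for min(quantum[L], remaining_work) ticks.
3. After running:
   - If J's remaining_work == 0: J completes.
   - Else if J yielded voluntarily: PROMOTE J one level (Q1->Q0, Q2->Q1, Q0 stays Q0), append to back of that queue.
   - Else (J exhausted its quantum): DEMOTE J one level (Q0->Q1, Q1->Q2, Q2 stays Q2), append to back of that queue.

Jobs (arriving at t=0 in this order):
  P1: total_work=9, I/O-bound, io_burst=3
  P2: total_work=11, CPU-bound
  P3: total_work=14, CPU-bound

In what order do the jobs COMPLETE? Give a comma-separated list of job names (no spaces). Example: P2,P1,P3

Answer: P1,P2,P3

Derivation:
t=0-2: P1@Q0 runs 2, rem=7, quantum used, demote→Q1. Q0=[P2,P3] Q1=[P1] Q2=[]
t=2-4: P2@Q0 runs 2, rem=9, quantum used, demote→Q1. Q0=[P3] Q1=[P1,P2] Q2=[]
t=4-6: P3@Q0 runs 2, rem=12, quantum used, demote→Q1. Q0=[] Q1=[P1,P2,P3] Q2=[]
t=6-9: P1@Q1 runs 3, rem=4, I/O yield, promote→Q0. Q0=[P1] Q1=[P2,P3] Q2=[]
t=9-11: P1@Q0 runs 2, rem=2, quantum used, demote→Q1. Q0=[] Q1=[P2,P3,P1] Q2=[]
t=11-16: P2@Q1 runs 5, rem=4, quantum used, demote→Q2. Q0=[] Q1=[P3,P1] Q2=[P2]
t=16-21: P3@Q1 runs 5, rem=7, quantum used, demote→Q2. Q0=[] Q1=[P1] Q2=[P2,P3]
t=21-23: P1@Q1 runs 2, rem=0, completes. Q0=[] Q1=[] Q2=[P2,P3]
t=23-27: P2@Q2 runs 4, rem=0, completes. Q0=[] Q1=[] Q2=[P3]
t=27-34: P3@Q2 runs 7, rem=0, completes. Q0=[] Q1=[] Q2=[]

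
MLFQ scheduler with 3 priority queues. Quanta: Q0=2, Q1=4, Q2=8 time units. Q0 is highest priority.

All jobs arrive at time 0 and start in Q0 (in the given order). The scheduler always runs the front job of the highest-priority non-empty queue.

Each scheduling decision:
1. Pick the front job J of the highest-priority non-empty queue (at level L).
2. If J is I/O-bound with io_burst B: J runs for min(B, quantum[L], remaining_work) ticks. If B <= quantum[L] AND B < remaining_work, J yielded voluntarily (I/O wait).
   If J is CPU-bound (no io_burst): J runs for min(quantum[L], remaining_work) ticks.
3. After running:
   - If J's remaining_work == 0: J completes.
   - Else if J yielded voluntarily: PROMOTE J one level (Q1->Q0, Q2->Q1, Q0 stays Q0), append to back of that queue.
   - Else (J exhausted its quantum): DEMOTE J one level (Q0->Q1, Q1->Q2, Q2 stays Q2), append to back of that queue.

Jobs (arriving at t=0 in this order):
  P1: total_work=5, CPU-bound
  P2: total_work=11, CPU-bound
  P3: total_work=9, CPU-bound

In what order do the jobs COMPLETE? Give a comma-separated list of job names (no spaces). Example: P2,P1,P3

Answer: P1,P2,P3

Derivation:
t=0-2: P1@Q0 runs 2, rem=3, quantum used, demote→Q1. Q0=[P2,P3] Q1=[P1] Q2=[]
t=2-4: P2@Q0 runs 2, rem=9, quantum used, demote→Q1. Q0=[P3] Q1=[P1,P2] Q2=[]
t=4-6: P3@Q0 runs 2, rem=7, quantum used, demote→Q1. Q0=[] Q1=[P1,P2,P3] Q2=[]
t=6-9: P1@Q1 runs 3, rem=0, completes. Q0=[] Q1=[P2,P3] Q2=[]
t=9-13: P2@Q1 runs 4, rem=5, quantum used, demote→Q2. Q0=[] Q1=[P3] Q2=[P2]
t=13-17: P3@Q1 runs 4, rem=3, quantum used, demote→Q2. Q0=[] Q1=[] Q2=[P2,P3]
t=17-22: P2@Q2 runs 5, rem=0, completes. Q0=[] Q1=[] Q2=[P3]
t=22-25: P3@Q2 runs 3, rem=0, completes. Q0=[] Q1=[] Q2=[]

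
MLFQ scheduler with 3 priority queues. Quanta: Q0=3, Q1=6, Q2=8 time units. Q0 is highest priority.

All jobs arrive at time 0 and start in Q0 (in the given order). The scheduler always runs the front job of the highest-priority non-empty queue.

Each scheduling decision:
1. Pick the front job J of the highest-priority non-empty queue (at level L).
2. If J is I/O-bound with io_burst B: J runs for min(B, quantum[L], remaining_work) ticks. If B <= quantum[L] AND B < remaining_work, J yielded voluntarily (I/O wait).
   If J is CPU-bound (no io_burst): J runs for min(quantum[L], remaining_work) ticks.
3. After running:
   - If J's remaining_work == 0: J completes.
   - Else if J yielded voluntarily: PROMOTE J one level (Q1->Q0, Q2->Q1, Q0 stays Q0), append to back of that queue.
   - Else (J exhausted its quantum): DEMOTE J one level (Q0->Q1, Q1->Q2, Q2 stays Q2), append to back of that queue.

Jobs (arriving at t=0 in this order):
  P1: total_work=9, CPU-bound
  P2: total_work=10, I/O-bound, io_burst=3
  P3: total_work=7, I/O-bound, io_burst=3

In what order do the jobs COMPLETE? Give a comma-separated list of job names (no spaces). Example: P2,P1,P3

t=0-3: P1@Q0 runs 3, rem=6, quantum used, demote→Q1. Q0=[P2,P3] Q1=[P1] Q2=[]
t=3-6: P2@Q0 runs 3, rem=7, I/O yield, promote→Q0. Q0=[P3,P2] Q1=[P1] Q2=[]
t=6-9: P3@Q0 runs 3, rem=4, I/O yield, promote→Q0. Q0=[P2,P3] Q1=[P1] Q2=[]
t=9-12: P2@Q0 runs 3, rem=4, I/O yield, promote→Q0. Q0=[P3,P2] Q1=[P1] Q2=[]
t=12-15: P3@Q0 runs 3, rem=1, I/O yield, promote→Q0. Q0=[P2,P3] Q1=[P1] Q2=[]
t=15-18: P2@Q0 runs 3, rem=1, I/O yield, promote→Q0. Q0=[P3,P2] Q1=[P1] Q2=[]
t=18-19: P3@Q0 runs 1, rem=0, completes. Q0=[P2] Q1=[P1] Q2=[]
t=19-20: P2@Q0 runs 1, rem=0, completes. Q0=[] Q1=[P1] Q2=[]
t=20-26: P1@Q1 runs 6, rem=0, completes. Q0=[] Q1=[] Q2=[]

Answer: P3,P2,P1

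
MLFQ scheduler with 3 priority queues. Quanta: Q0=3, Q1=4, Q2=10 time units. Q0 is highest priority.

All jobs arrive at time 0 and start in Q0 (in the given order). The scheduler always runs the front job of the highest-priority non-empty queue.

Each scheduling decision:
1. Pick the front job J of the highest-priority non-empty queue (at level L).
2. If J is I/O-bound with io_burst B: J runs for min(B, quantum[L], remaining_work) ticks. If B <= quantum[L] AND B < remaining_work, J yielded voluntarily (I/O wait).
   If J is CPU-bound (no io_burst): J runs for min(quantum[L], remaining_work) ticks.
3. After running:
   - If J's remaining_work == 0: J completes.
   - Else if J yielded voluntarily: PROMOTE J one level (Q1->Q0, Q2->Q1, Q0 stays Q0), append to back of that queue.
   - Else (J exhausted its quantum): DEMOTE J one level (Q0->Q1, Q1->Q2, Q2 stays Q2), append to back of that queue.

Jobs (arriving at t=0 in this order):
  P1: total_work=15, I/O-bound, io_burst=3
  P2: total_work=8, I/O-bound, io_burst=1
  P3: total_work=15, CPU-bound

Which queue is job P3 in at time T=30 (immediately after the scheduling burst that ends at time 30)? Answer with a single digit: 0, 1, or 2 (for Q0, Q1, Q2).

t=0-3: P1@Q0 runs 3, rem=12, I/O yield, promote→Q0. Q0=[P2,P3,P1] Q1=[] Q2=[]
t=3-4: P2@Q0 runs 1, rem=7, I/O yield, promote→Q0. Q0=[P3,P1,P2] Q1=[] Q2=[]
t=4-7: P3@Q0 runs 3, rem=12, quantum used, demote→Q1. Q0=[P1,P2] Q1=[P3] Q2=[]
t=7-10: P1@Q0 runs 3, rem=9, I/O yield, promote→Q0. Q0=[P2,P1] Q1=[P3] Q2=[]
t=10-11: P2@Q0 runs 1, rem=6, I/O yield, promote→Q0. Q0=[P1,P2] Q1=[P3] Q2=[]
t=11-14: P1@Q0 runs 3, rem=6, I/O yield, promote→Q0. Q0=[P2,P1] Q1=[P3] Q2=[]
t=14-15: P2@Q0 runs 1, rem=5, I/O yield, promote→Q0. Q0=[P1,P2] Q1=[P3] Q2=[]
t=15-18: P1@Q0 runs 3, rem=3, I/O yield, promote→Q0. Q0=[P2,P1] Q1=[P3] Q2=[]
t=18-19: P2@Q0 runs 1, rem=4, I/O yield, promote→Q0. Q0=[P1,P2] Q1=[P3] Q2=[]
t=19-22: P1@Q0 runs 3, rem=0, completes. Q0=[P2] Q1=[P3] Q2=[]
t=22-23: P2@Q0 runs 1, rem=3, I/O yield, promote→Q0. Q0=[P2] Q1=[P3] Q2=[]
t=23-24: P2@Q0 runs 1, rem=2, I/O yield, promote→Q0. Q0=[P2] Q1=[P3] Q2=[]
t=24-25: P2@Q0 runs 1, rem=1, I/O yield, promote→Q0. Q0=[P2] Q1=[P3] Q2=[]
t=25-26: P2@Q0 runs 1, rem=0, completes. Q0=[] Q1=[P3] Q2=[]
t=26-30: P3@Q1 runs 4, rem=8, quantum used, demote→Q2. Q0=[] Q1=[] Q2=[P3]
t=30-38: P3@Q2 runs 8, rem=0, completes. Q0=[] Q1=[] Q2=[]

Answer: 2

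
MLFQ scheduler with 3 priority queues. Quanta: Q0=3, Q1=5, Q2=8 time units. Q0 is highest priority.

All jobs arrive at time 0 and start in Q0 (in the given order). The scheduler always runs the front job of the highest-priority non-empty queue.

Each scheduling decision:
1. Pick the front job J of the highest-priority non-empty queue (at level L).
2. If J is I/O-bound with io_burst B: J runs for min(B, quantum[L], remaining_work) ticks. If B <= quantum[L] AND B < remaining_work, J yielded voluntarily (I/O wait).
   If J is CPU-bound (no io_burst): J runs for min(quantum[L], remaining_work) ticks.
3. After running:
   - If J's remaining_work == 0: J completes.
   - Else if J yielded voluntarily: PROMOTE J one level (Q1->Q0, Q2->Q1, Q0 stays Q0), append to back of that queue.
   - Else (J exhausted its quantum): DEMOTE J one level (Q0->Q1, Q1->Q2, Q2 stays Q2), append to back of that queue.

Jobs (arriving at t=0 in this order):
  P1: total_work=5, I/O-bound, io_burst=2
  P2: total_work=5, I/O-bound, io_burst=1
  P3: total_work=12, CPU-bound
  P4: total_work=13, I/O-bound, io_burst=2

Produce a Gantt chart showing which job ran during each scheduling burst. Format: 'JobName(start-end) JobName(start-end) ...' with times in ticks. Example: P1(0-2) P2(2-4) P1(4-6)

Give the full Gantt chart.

Answer: P1(0-2) P2(2-3) P3(3-6) P4(6-8) P1(8-10) P2(10-11) P4(11-13) P1(13-14) P2(14-15) P4(15-17) P2(17-18) P4(18-20) P2(20-21) P4(21-23) P4(23-25) P4(25-26) P3(26-31) P3(31-35)

Derivation:
t=0-2: P1@Q0 runs 2, rem=3, I/O yield, promote→Q0. Q0=[P2,P3,P4,P1] Q1=[] Q2=[]
t=2-3: P2@Q0 runs 1, rem=4, I/O yield, promote→Q0. Q0=[P3,P4,P1,P2] Q1=[] Q2=[]
t=3-6: P3@Q0 runs 3, rem=9, quantum used, demote→Q1. Q0=[P4,P1,P2] Q1=[P3] Q2=[]
t=6-8: P4@Q0 runs 2, rem=11, I/O yield, promote→Q0. Q0=[P1,P2,P4] Q1=[P3] Q2=[]
t=8-10: P1@Q0 runs 2, rem=1, I/O yield, promote→Q0. Q0=[P2,P4,P1] Q1=[P3] Q2=[]
t=10-11: P2@Q0 runs 1, rem=3, I/O yield, promote→Q0. Q0=[P4,P1,P2] Q1=[P3] Q2=[]
t=11-13: P4@Q0 runs 2, rem=9, I/O yield, promote→Q0. Q0=[P1,P2,P4] Q1=[P3] Q2=[]
t=13-14: P1@Q0 runs 1, rem=0, completes. Q0=[P2,P4] Q1=[P3] Q2=[]
t=14-15: P2@Q0 runs 1, rem=2, I/O yield, promote→Q0. Q0=[P4,P2] Q1=[P3] Q2=[]
t=15-17: P4@Q0 runs 2, rem=7, I/O yield, promote→Q0. Q0=[P2,P4] Q1=[P3] Q2=[]
t=17-18: P2@Q0 runs 1, rem=1, I/O yield, promote→Q0. Q0=[P4,P2] Q1=[P3] Q2=[]
t=18-20: P4@Q0 runs 2, rem=5, I/O yield, promote→Q0. Q0=[P2,P4] Q1=[P3] Q2=[]
t=20-21: P2@Q0 runs 1, rem=0, completes. Q0=[P4] Q1=[P3] Q2=[]
t=21-23: P4@Q0 runs 2, rem=3, I/O yield, promote→Q0. Q0=[P4] Q1=[P3] Q2=[]
t=23-25: P4@Q0 runs 2, rem=1, I/O yield, promote→Q0. Q0=[P4] Q1=[P3] Q2=[]
t=25-26: P4@Q0 runs 1, rem=0, completes. Q0=[] Q1=[P3] Q2=[]
t=26-31: P3@Q1 runs 5, rem=4, quantum used, demote→Q2. Q0=[] Q1=[] Q2=[P3]
t=31-35: P3@Q2 runs 4, rem=0, completes. Q0=[] Q1=[] Q2=[]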